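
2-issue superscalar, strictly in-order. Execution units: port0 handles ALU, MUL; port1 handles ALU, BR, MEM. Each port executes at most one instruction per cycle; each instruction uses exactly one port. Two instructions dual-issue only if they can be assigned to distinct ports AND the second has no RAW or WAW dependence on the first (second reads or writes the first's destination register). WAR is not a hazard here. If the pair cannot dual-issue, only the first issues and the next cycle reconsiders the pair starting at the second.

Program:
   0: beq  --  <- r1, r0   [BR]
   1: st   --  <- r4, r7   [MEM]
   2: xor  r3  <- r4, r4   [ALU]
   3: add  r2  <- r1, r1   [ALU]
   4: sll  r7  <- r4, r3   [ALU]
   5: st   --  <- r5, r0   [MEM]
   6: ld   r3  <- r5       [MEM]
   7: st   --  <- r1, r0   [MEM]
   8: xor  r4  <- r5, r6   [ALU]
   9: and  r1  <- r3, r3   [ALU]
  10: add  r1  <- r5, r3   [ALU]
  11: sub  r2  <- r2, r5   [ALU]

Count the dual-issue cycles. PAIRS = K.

0. beq.BR @i0  | no-port BR/MEM
1. st.MEM+xor.ALU @i1,i2  | pair
2. add.ALU+sll.ALU @i3,i4  | pair
3. st.MEM @i5  | no-port MEM/MEM
4. ld.MEM @i6  | no-port MEM/MEM
5. st.MEM+xor.ALU @i7,i8  | pair
6. and.ALU @i9  | WAW r1
7. add.ALU+sub.ALU @i10,i11  | pair

PAIRS = 4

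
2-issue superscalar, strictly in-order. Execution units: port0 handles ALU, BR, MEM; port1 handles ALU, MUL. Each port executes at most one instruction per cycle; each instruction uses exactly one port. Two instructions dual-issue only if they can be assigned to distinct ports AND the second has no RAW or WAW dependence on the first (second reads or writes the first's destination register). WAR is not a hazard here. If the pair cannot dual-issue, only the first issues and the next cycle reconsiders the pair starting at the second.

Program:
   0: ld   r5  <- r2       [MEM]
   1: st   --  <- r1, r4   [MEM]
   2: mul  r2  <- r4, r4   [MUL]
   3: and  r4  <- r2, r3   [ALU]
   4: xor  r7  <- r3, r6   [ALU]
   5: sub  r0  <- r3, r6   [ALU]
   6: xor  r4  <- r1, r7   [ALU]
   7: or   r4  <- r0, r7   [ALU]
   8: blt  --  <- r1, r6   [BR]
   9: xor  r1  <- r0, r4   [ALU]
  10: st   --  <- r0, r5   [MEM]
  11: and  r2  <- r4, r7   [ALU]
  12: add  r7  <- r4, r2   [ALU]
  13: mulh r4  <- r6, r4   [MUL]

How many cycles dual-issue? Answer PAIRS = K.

0. ld @i0  | no-port MEM/MEM
1. st;mul @i1/i2  | pair
2. and;xor @i3/i4  | pair
3. sub;xor @i5/i6  | pair
4. or;blt @i7/i8  | pair
5. xor;st @i9/i10  | pair
6. and @i11  | RAW r2
7. add;mulh @i12/i13  | pair

PAIRS = 6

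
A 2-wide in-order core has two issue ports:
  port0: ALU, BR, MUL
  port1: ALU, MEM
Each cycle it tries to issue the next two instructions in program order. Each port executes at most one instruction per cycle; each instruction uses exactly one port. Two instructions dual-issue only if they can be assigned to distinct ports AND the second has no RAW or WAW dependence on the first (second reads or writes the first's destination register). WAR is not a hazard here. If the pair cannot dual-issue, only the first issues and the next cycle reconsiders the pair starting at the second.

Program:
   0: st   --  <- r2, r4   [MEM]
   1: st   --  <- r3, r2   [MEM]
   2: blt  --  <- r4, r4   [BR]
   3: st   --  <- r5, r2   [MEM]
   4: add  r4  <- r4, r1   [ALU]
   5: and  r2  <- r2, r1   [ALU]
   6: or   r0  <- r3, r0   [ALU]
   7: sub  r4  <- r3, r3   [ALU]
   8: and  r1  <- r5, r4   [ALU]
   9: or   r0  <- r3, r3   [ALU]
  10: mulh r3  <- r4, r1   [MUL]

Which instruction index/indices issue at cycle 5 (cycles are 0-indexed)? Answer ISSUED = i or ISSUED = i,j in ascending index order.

ISSUED = 8,9

  cy0 -> i0 (st) no-port MEM/MEM
  cy1 -> i1+i2 (st;blt) 2-wide
  cy2 -> i3+i4 (st;add) 2-wide
  cy3 -> i5+i6 (and;or) 2-wide
  cy4 -> i7 (sub) RAW r4
  cy5 -> i8+i9 (and;or) 2-wide
  cy6 -> i10 (mulh) tail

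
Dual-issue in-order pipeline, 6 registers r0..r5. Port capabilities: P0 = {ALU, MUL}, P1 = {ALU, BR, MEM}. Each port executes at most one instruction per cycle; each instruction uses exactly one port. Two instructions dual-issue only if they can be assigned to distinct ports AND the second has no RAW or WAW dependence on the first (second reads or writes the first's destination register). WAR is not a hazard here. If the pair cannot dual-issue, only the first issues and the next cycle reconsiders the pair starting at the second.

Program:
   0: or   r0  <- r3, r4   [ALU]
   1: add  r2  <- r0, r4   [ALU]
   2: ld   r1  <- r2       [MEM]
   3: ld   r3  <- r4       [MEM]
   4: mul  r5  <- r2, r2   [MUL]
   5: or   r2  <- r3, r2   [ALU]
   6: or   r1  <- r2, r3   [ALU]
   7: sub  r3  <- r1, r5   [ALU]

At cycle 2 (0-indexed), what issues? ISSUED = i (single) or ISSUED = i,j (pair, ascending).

ISSUED = 2

[0] i0  or.ALU  -- RAW r0
[1] i1  add.ALU  -- RAW r2
[2] i2  ld.MEM  -- no-port MEM/MEM
[3] i3,i4  ld.MEM;mul.MUL  -- dual
[4] i5  or.ALU  -- RAW r2
[5] i6  or.ALU  -- RAW r1
[6] i7  sub.ALU  -- tail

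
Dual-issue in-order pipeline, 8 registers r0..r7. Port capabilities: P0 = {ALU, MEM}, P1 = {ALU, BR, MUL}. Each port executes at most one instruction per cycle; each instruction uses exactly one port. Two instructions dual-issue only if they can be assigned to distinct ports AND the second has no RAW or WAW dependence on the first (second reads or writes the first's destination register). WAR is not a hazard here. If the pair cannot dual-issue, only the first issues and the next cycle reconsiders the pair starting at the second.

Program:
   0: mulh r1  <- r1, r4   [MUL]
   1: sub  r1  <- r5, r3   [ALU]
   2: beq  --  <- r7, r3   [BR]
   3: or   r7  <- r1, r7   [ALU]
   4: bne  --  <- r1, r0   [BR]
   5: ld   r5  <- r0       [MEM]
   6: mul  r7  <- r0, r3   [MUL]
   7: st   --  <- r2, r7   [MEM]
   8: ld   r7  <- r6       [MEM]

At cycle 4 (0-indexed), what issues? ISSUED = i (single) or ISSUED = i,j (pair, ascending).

#0 head=0: mulh i0 WAW r1
#1 head=1: sub beq i1/i2 dual
#2 head=3: or bne i3/i4 dual
#3 head=5: ld mul i5/i6 dual
#4 head=7: st i7 no-port MEM/MEM
#5 head=8: ld i8 tail

ISSUED = 7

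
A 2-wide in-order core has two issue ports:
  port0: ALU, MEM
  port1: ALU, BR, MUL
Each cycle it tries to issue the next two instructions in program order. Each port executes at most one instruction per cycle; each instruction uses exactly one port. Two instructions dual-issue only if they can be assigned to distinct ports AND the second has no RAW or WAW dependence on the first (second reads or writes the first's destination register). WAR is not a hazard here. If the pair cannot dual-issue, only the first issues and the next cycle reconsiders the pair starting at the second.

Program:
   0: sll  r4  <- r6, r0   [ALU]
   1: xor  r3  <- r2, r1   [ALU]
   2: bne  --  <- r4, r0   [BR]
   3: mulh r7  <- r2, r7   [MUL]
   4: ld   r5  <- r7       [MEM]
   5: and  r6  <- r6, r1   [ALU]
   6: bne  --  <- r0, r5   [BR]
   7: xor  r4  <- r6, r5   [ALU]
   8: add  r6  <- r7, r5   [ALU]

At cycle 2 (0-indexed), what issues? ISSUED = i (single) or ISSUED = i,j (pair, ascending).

  cy0 -> i0+i1 (sll.ALU+xor.ALU) dual
  cy1 -> i2 (bne.BR) no-port BR/MUL
  cy2 -> i3 (mulh.MUL) RAW r7
  cy3 -> i4+i5 (ld.MEM+and.ALU) dual
  cy4 -> i6+i7 (bne.BR+xor.ALU) dual
  cy5 -> i8 (add.ALU) tail

ISSUED = 3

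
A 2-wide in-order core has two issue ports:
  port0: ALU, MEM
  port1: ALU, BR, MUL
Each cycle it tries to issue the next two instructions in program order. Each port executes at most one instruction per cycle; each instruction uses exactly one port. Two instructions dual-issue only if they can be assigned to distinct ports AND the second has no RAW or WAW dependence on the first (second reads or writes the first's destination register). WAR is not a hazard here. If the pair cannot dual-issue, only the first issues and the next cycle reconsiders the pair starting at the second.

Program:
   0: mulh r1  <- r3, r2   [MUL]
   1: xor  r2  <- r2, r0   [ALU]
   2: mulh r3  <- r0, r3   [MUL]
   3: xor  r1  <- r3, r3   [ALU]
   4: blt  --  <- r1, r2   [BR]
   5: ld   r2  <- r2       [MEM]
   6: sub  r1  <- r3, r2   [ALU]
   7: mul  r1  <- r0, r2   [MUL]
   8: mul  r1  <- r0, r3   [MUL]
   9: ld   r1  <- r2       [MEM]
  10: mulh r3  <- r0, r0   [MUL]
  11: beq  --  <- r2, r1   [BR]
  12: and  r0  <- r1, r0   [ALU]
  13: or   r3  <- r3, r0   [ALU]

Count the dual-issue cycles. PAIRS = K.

PAIRS = 4

#0 head=0: mulh;xor i0/i1 dual
#1 head=2: mulh i2 RAW r3
#2 head=3: xor i3 RAW r1
#3 head=4: blt;ld i4/i5 dual
#4 head=6: sub i6 WAW r1
#5 head=7: mul i7 no-port MUL/MUL
#6 head=8: mul i8 WAW r1
#7 head=9: ld;mulh i9/i10 dual
#8 head=11: beq;and i11/i12 dual
#9 head=13: or i13 tail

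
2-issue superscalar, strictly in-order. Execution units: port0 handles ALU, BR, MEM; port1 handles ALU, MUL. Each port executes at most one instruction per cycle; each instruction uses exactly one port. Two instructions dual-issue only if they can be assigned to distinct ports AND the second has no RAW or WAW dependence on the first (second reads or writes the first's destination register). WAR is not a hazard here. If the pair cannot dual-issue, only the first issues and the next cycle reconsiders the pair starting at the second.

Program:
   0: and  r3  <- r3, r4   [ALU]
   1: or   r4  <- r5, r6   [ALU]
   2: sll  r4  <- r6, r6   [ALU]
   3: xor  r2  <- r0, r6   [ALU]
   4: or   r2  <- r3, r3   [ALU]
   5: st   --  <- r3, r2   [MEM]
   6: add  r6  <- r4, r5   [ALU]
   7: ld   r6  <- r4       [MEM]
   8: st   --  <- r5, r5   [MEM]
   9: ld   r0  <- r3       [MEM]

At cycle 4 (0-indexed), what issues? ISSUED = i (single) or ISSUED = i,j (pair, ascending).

  cy0 -> i0+i1 (and/or) 2-wide
  cy1 -> i2+i3 (sll/xor) 2-wide
  cy2 -> i4 (or) RAW r2
  cy3 -> i5+i6 (st/add) 2-wide
  cy4 -> i7 (ld) no-port MEM/MEM
  cy5 -> i8 (st) no-port MEM/MEM
  cy6 -> i9 (ld) tail

ISSUED = 7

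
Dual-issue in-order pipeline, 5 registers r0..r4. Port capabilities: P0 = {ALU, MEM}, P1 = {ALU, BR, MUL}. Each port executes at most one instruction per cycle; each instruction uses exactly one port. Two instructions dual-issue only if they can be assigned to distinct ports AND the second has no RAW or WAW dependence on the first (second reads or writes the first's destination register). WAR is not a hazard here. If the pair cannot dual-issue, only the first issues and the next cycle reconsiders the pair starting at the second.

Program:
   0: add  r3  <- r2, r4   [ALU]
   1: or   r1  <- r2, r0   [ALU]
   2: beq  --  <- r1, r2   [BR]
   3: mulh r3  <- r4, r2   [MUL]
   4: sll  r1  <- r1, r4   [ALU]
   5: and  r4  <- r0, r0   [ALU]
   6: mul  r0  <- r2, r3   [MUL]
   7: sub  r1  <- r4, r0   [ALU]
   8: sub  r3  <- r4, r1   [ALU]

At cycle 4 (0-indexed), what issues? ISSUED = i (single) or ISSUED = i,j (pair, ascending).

t=0 i0&i1:add.ALU/or.ALU ; pair
t=1 i2:beq.BR ; no-port BR/MUL
t=2 i3&i4:mulh.MUL/sll.ALU ; pair
t=3 i5&i6:and.ALU/mul.MUL ; pair
t=4 i7:sub.ALU ; RAW r1
t=5 i8:sub.ALU ; tail

ISSUED = 7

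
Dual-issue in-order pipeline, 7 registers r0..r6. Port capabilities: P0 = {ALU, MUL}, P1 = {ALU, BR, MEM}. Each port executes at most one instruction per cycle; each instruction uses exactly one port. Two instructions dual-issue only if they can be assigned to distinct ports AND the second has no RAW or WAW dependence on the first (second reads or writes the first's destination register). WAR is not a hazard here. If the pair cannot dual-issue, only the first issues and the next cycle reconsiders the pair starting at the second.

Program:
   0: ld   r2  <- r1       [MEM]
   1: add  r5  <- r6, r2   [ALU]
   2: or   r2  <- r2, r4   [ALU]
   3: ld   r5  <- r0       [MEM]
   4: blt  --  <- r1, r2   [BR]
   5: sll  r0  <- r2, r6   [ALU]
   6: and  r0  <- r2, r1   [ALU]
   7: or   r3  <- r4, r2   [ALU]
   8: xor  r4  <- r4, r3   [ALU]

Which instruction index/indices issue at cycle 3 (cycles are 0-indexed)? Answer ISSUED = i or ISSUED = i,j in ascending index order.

ISSUED = 4,5

  cy0 -> i0 (ld) RAW r2
  cy1 -> i1+i2 (add;or) pair
  cy2 -> i3 (ld) no-port MEM/BR
  cy3 -> i4+i5 (blt;sll) pair
  cy4 -> i6+i7 (and;or) pair
  cy5 -> i8 (xor) tail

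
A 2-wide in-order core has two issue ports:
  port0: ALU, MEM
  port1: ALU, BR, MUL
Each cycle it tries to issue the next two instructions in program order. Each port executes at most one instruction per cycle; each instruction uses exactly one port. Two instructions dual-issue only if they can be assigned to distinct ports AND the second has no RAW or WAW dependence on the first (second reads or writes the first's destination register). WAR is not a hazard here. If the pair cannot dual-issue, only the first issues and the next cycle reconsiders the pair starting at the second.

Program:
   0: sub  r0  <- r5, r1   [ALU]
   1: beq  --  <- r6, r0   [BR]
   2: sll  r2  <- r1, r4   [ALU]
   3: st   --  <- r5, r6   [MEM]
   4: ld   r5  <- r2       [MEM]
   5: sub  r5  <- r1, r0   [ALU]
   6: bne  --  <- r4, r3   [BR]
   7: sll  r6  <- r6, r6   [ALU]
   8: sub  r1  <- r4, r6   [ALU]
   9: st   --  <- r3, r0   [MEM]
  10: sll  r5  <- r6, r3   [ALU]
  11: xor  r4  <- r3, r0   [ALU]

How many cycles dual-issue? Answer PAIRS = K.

[0] i0  sub  -- RAW r0
[1] i1/i2  beq sll  -- pair
[2] i3  st  -- no-port MEM/MEM
[3] i4  ld  -- WAW r5
[4] i5/i6  sub bne  -- pair
[5] i7  sll  -- RAW r6
[6] i8/i9  sub st  -- pair
[7] i10/i11  sll xor  -- pair

PAIRS = 4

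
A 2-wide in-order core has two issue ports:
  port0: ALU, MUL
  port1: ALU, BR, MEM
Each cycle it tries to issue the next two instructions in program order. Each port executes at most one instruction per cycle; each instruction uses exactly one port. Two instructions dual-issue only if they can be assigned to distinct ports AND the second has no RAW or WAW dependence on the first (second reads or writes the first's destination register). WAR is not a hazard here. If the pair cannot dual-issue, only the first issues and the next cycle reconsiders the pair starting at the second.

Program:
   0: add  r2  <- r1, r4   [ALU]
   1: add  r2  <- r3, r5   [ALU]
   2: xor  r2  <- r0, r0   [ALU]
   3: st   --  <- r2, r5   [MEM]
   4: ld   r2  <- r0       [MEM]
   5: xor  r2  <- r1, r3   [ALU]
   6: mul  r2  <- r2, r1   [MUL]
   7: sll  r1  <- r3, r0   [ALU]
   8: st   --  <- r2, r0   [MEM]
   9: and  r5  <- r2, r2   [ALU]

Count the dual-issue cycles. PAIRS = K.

PAIRS = 2

  cy0 -> i0 (add.ALU) WAW r2
  cy1 -> i1 (add.ALU) WAW r2
  cy2 -> i2 (xor.ALU) RAW r2
  cy3 -> i3 (st.MEM) no-port MEM/MEM
  cy4 -> i4 (ld.MEM) WAW r2
  cy5 -> i5 (xor.ALU) RAW+WAW r2
  cy6 -> i6,i7 (mul.MUL sll.ALU) dual
  cy7 -> i8,i9 (st.MEM and.ALU) dual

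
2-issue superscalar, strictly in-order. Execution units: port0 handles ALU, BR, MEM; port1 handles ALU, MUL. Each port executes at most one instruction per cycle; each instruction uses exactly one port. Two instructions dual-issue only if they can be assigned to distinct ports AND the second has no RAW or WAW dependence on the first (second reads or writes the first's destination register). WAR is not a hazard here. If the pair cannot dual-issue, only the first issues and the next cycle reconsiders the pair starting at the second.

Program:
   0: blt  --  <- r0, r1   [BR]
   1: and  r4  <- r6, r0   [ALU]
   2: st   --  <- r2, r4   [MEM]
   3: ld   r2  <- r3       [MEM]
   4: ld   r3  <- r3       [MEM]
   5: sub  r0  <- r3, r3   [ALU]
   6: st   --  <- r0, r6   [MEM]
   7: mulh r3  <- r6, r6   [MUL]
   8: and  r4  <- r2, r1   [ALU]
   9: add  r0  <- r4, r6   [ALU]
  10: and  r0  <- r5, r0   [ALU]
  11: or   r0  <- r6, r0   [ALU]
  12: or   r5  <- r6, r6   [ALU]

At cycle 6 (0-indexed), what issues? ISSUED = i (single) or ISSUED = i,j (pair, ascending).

#0 head=0: blt.BR;and.ALU i0&i1 dual
#1 head=2: st.MEM i2 no-port MEM/MEM
#2 head=3: ld.MEM i3 no-port MEM/MEM
#3 head=4: ld.MEM i4 RAW r3
#4 head=5: sub.ALU i5 RAW r0
#5 head=6: st.MEM;mulh.MUL i6&i7 dual
#6 head=8: and.ALU i8 RAW r4
#7 head=9: add.ALU i9 RAW+WAW r0
#8 head=10: and.ALU i10 RAW+WAW r0
#9 head=11: or.ALU;or.ALU i11&i12 dual

ISSUED = 8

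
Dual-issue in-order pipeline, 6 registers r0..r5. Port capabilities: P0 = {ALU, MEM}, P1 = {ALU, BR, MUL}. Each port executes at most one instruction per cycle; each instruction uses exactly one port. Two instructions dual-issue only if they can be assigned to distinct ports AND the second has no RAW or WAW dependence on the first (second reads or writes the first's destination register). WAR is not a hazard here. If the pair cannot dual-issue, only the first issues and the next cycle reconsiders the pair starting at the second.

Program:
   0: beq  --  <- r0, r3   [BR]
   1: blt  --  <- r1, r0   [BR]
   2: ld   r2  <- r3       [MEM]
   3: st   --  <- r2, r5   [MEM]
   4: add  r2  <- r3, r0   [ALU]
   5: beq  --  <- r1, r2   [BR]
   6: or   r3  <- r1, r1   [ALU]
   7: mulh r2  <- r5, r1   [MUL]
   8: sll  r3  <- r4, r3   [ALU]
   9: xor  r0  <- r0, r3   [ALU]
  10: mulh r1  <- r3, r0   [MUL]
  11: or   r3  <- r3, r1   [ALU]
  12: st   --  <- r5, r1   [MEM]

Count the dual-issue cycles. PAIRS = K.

PAIRS = 5

  cy0 -> i0 (beq.BR) no-port BR/BR
  cy1 -> i1&i2 (blt.BR+ld.MEM) dual
  cy2 -> i3&i4 (st.MEM+add.ALU) dual
  cy3 -> i5&i6 (beq.BR+or.ALU) dual
  cy4 -> i7&i8 (mulh.MUL+sll.ALU) dual
  cy5 -> i9 (xor.ALU) RAW r0
  cy6 -> i10 (mulh.MUL) RAW r1
  cy7 -> i11&i12 (or.ALU+st.MEM) dual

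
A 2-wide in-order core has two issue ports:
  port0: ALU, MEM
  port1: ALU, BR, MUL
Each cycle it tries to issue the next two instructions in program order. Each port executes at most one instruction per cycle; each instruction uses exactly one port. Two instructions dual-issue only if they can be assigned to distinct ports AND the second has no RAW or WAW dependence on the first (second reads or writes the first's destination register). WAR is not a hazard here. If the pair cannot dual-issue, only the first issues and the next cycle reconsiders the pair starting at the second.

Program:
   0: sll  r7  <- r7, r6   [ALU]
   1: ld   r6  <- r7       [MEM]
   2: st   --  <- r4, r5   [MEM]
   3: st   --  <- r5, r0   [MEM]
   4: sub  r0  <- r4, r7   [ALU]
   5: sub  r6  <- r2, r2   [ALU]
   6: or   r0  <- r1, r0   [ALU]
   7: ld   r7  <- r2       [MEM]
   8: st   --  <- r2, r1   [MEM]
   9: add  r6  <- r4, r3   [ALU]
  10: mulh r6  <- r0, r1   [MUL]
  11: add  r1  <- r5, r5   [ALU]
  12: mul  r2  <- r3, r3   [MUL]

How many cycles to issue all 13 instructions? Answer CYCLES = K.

CYCLES = 9

t=0 i0:sll.ALU ; RAW r7
t=1 i1:ld.MEM ; no-port MEM/MEM
t=2 i2:st.MEM ; no-port MEM/MEM
t=3 i3+i4:st.MEM sub.ALU ; 2-wide
t=4 i5+i6:sub.ALU or.ALU ; 2-wide
t=5 i7:ld.MEM ; no-port MEM/MEM
t=6 i8+i9:st.MEM add.ALU ; 2-wide
t=7 i10+i11:mulh.MUL add.ALU ; 2-wide
t=8 i12:mul.MUL ; tail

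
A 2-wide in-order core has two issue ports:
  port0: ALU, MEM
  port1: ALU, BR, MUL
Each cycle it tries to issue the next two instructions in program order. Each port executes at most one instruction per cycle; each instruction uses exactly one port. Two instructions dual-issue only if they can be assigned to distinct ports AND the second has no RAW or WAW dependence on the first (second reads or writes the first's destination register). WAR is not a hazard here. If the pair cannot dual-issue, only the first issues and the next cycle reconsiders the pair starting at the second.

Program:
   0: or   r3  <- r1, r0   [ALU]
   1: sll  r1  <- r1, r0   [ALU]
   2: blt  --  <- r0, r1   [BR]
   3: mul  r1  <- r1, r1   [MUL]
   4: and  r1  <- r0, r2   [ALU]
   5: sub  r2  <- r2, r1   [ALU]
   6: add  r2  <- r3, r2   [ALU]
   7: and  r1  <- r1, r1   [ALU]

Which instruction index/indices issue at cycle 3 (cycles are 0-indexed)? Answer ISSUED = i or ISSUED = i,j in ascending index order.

ISSUED = 4

  cy0 -> i0&i1 (or sll) 2-wide
  cy1 -> i2 (blt) no-port BR/MUL
  cy2 -> i3 (mul) WAW r1
  cy3 -> i4 (and) RAW r1
  cy4 -> i5 (sub) RAW+WAW r2
  cy5 -> i6&i7 (add and) 2-wide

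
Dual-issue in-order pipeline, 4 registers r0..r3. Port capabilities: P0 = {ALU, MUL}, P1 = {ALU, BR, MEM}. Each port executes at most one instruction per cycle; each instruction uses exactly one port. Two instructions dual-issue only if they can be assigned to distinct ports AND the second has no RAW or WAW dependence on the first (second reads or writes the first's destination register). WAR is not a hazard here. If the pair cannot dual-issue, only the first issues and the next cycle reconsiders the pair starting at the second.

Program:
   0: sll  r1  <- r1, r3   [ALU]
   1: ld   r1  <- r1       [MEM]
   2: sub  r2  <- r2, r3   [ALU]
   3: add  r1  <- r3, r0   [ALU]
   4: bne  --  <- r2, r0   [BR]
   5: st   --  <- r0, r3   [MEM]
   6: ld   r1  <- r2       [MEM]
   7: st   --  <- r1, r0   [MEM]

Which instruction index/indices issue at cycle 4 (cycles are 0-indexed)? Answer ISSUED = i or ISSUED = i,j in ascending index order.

ISSUED = 6

#0 head=0: sll.ALU i0 RAW+WAW r1
#1 head=1: ld.MEM sub.ALU i1&i2 dual
#2 head=3: add.ALU bne.BR i3&i4 dual
#3 head=5: st.MEM i5 no-port MEM/MEM
#4 head=6: ld.MEM i6 no-port MEM/MEM
#5 head=7: st.MEM i7 tail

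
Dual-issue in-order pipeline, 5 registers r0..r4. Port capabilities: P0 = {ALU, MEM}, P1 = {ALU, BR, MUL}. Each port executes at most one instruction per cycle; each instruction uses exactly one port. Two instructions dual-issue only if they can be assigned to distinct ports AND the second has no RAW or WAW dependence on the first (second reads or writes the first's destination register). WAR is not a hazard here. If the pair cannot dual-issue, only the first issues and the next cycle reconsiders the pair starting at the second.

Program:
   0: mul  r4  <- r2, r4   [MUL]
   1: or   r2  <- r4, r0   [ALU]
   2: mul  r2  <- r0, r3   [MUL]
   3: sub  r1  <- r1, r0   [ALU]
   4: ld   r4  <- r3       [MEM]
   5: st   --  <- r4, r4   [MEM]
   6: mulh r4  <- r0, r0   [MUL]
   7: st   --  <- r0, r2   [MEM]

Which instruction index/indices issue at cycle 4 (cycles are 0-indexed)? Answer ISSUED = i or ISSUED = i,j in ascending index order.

[0] i0  mul.MUL  -- RAW r4
[1] i1  or.ALU  -- WAW r2
[2] i2+i3  mul.MUL+sub.ALU  -- pair
[3] i4  ld.MEM  -- no-port MEM/MEM
[4] i5+i6  st.MEM+mulh.MUL  -- pair
[5] i7  st.MEM  -- tail

ISSUED = 5,6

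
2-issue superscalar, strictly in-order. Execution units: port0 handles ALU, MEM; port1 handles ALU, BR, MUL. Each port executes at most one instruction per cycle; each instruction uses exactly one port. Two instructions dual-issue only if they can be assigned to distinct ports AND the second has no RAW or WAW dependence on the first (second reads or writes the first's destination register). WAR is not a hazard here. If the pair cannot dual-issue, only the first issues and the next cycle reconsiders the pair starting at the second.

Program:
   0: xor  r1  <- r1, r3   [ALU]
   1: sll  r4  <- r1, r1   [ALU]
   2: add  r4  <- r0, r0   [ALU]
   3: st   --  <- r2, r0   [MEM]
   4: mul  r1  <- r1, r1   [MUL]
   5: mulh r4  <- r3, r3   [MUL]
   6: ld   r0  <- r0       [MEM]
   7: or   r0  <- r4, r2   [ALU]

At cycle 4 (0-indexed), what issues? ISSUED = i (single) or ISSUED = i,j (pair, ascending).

[0] i0  xor  -- RAW r1
[1] i1  sll  -- WAW r4
[2] i2/i3  add/st  -- dual
[3] i4  mul  -- no-port MUL/MUL
[4] i5/i6  mulh/ld  -- dual
[5] i7  or  -- tail

ISSUED = 5,6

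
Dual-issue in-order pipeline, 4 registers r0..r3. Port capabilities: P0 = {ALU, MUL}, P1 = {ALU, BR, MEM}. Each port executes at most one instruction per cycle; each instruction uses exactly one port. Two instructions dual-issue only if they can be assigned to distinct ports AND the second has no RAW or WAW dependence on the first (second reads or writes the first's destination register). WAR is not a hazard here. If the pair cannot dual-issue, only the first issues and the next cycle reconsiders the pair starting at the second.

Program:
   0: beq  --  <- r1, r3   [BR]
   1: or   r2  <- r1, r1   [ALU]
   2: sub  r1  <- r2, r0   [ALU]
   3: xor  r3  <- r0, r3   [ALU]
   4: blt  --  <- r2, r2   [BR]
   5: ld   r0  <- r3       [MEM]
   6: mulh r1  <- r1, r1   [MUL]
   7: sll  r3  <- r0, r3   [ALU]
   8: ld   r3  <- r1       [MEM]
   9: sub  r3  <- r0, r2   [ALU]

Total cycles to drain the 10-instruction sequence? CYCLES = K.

t=0 i0,i1:beq.BR;or.ALU ; pair
t=1 i2,i3:sub.ALU;xor.ALU ; pair
t=2 i4:blt.BR ; no-port BR/MEM
t=3 i5,i6:ld.MEM;mulh.MUL ; pair
t=4 i7:sll.ALU ; WAW r3
t=5 i8:ld.MEM ; WAW r3
t=6 i9:sub.ALU ; tail

CYCLES = 7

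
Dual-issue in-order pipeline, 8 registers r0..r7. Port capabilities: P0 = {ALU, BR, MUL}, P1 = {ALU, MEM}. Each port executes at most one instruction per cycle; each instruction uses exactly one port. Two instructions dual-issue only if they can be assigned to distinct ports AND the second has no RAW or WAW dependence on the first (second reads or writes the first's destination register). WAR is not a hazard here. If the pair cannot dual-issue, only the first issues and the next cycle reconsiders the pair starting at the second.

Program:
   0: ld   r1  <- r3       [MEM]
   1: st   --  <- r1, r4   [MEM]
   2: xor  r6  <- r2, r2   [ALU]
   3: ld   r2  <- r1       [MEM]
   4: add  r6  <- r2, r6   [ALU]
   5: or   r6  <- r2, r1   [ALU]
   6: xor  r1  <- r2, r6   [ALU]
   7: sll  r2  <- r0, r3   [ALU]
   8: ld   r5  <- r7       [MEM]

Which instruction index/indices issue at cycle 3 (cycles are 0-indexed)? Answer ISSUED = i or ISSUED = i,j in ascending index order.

ISSUED = 4

0. ld @i0  | no-port MEM/MEM
1. st/xor @i1&i2  | 2-wide
2. ld @i3  | RAW r2
3. add @i4  | WAW r6
4. or @i5  | RAW r6
5. xor/sll @i6&i7  | 2-wide
6. ld @i8  | tail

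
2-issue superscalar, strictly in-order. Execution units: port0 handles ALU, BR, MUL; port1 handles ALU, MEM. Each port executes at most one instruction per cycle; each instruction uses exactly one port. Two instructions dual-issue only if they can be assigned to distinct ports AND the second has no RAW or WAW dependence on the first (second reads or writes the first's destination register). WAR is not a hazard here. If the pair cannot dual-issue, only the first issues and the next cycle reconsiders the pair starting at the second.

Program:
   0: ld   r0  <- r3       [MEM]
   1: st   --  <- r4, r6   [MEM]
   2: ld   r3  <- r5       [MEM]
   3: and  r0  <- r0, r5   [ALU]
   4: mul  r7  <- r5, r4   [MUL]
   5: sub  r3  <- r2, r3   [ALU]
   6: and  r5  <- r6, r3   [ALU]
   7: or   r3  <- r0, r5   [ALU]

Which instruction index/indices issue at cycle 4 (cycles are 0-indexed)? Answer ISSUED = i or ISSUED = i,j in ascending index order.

ISSUED = 6

0. ld @i0  | no-port MEM/MEM
1. st @i1  | no-port MEM/MEM
2. ld and @i2,i3  | 2-wide
3. mul sub @i4,i5  | 2-wide
4. and @i6  | RAW r5
5. or @i7  | tail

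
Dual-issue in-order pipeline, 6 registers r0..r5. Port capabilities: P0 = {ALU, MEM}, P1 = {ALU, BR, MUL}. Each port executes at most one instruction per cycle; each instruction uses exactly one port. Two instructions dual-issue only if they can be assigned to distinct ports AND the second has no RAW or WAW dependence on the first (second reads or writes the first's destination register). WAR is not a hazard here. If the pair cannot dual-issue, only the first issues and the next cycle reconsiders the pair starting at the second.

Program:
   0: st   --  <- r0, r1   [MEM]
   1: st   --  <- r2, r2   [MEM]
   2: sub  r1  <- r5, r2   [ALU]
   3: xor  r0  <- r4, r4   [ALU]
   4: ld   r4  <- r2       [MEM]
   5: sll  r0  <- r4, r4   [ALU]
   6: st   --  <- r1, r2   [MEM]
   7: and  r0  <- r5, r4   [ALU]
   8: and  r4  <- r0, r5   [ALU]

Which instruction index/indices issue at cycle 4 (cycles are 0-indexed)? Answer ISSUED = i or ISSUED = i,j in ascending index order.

  cy0 -> i0 (st) no-port MEM/MEM
  cy1 -> i1&i2 (st sub) 2-wide
  cy2 -> i3&i4 (xor ld) 2-wide
  cy3 -> i5&i6 (sll st) 2-wide
  cy4 -> i7 (and) RAW r0
  cy5 -> i8 (and) tail

ISSUED = 7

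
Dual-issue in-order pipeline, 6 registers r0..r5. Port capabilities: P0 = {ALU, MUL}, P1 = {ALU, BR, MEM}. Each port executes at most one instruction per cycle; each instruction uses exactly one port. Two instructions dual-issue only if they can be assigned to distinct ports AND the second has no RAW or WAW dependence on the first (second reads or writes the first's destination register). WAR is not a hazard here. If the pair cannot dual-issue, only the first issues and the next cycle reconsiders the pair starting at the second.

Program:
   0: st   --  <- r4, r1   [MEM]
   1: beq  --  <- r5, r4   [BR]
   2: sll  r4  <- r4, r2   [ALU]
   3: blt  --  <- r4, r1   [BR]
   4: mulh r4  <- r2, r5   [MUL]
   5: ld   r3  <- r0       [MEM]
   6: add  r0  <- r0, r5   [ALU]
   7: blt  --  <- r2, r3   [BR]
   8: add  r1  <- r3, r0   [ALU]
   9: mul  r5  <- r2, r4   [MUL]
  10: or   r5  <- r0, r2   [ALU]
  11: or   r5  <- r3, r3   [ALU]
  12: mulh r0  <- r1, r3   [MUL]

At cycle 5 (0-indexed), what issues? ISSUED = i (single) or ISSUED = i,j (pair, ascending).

ISSUED = 9

[0] i0  st  -- no-port MEM/BR
[1] i1+i2  beq sll  -- pair
[2] i3+i4  blt mulh  -- pair
[3] i5+i6  ld add  -- pair
[4] i7+i8  blt add  -- pair
[5] i9  mul  -- WAW r5
[6] i10  or  -- WAW r5
[7] i11+i12  or mulh  -- pair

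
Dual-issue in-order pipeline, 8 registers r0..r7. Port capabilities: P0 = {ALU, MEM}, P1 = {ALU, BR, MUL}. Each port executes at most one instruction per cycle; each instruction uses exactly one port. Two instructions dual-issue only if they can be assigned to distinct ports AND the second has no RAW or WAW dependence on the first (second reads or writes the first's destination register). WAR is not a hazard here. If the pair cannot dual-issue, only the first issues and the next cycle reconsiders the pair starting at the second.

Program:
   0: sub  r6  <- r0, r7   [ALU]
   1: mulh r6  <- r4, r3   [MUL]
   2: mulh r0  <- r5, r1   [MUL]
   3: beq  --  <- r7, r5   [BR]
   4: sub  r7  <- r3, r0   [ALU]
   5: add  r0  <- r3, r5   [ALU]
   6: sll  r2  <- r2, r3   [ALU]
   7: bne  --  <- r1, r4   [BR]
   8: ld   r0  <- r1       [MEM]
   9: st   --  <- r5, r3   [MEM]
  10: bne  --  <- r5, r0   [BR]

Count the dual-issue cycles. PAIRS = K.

PAIRS = 4

0. sub @i0  | WAW r6
1. mulh @i1  | no-port MUL/MUL
2. mulh @i2  | no-port MUL/BR
3. beq;sub @i3/i4  | pair
4. add;sll @i5/i6  | pair
5. bne;ld @i7/i8  | pair
6. st;bne @i9/i10  | pair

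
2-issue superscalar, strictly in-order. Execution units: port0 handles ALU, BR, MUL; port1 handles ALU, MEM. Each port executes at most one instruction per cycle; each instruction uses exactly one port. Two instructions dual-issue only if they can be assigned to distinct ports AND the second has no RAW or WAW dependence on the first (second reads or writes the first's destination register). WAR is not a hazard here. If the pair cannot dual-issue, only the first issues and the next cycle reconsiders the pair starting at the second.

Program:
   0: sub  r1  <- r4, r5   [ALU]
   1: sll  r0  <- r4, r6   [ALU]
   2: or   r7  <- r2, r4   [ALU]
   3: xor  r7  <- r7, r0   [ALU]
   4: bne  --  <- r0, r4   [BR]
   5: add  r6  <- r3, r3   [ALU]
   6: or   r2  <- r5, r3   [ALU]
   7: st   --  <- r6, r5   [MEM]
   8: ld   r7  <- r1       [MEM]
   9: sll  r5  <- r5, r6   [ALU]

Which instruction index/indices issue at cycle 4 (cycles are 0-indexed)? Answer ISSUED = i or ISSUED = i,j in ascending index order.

ISSUED = 7

#0 head=0: sub.ALU sll.ALU i0/i1 dual
#1 head=2: or.ALU i2 RAW+WAW r7
#2 head=3: xor.ALU bne.BR i3/i4 dual
#3 head=5: add.ALU or.ALU i5/i6 dual
#4 head=7: st.MEM i7 no-port MEM/MEM
#5 head=8: ld.MEM sll.ALU i8/i9 dual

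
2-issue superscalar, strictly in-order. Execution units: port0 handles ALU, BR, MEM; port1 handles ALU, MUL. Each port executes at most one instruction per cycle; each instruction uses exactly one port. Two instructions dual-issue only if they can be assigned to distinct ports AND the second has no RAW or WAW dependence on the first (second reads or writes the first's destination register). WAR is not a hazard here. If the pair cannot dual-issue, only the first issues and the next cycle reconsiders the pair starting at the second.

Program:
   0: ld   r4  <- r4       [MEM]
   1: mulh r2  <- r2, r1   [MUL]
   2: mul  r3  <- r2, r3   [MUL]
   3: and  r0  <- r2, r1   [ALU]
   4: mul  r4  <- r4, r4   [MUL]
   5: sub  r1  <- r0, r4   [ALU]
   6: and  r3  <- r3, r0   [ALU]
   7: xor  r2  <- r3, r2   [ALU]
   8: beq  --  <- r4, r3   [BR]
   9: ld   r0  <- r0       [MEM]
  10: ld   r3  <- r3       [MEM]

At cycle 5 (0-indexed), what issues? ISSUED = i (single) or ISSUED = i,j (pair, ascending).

ISSUED = 9

#0 head=0: ld mulh i0+i1 pair
#1 head=2: mul and i2+i3 pair
#2 head=4: mul i4 RAW r4
#3 head=5: sub and i5+i6 pair
#4 head=7: xor beq i7+i8 pair
#5 head=9: ld i9 no-port MEM/MEM
#6 head=10: ld i10 tail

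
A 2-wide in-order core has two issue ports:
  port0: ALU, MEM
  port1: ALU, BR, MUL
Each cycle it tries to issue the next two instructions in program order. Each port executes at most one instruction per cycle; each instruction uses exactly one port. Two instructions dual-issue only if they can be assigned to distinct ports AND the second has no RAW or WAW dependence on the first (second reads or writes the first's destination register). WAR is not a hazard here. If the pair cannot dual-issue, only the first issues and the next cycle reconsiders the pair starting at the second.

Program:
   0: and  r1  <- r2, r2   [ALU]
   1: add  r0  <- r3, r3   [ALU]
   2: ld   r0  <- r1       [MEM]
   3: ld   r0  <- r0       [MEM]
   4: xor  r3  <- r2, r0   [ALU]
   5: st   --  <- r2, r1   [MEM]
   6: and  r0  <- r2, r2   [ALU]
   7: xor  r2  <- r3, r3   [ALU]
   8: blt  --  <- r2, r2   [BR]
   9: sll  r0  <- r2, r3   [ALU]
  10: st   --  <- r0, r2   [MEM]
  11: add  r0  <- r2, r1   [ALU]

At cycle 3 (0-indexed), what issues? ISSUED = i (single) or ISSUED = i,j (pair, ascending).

ISSUED = 4,5

t=0 i0/i1:and.ALU add.ALU ; 2-wide
t=1 i2:ld.MEM ; no-port MEM/MEM
t=2 i3:ld.MEM ; RAW r0
t=3 i4/i5:xor.ALU st.MEM ; 2-wide
t=4 i6/i7:and.ALU xor.ALU ; 2-wide
t=5 i8/i9:blt.BR sll.ALU ; 2-wide
t=6 i10/i11:st.MEM add.ALU ; 2-wide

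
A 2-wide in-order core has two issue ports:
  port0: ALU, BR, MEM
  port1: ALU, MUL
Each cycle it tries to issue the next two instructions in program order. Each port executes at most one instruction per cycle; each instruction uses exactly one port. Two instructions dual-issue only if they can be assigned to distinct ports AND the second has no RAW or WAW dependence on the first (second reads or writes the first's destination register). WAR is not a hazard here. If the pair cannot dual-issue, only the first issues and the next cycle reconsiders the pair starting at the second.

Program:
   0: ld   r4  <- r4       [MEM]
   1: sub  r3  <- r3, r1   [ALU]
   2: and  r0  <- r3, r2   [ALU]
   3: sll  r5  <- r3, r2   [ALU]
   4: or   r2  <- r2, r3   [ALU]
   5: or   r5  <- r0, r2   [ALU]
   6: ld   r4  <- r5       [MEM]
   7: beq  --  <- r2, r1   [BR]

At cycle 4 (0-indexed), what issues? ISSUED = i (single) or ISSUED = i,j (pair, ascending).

#0 head=0: ld/sub i0&i1 pair
#1 head=2: and/sll i2&i3 pair
#2 head=4: or i4 RAW r2
#3 head=5: or i5 RAW r5
#4 head=6: ld i6 no-port MEM/BR
#5 head=7: beq i7 tail

ISSUED = 6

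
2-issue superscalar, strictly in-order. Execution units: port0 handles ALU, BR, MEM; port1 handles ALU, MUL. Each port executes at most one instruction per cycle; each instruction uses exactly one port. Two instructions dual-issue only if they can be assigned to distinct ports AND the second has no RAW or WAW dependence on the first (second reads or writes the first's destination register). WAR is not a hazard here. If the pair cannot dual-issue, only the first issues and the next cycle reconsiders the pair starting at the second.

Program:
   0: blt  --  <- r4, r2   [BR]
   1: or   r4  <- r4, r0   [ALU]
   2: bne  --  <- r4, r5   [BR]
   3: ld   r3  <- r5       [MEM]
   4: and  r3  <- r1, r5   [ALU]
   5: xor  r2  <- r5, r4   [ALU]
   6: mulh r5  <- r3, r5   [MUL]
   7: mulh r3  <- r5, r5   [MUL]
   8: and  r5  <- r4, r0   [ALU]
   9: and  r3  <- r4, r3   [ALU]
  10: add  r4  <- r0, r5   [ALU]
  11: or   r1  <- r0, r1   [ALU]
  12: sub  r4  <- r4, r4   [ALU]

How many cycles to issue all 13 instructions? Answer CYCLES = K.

t=0 i0&i1:blt or ; 2-wide
t=1 i2:bne ; no-port BR/MEM
t=2 i3:ld ; WAW r3
t=3 i4&i5:and xor ; 2-wide
t=4 i6:mulh ; no-port MUL/MUL
t=5 i7&i8:mulh and ; 2-wide
t=6 i9&i10:and add ; 2-wide
t=7 i11&i12:or sub ; 2-wide

CYCLES = 8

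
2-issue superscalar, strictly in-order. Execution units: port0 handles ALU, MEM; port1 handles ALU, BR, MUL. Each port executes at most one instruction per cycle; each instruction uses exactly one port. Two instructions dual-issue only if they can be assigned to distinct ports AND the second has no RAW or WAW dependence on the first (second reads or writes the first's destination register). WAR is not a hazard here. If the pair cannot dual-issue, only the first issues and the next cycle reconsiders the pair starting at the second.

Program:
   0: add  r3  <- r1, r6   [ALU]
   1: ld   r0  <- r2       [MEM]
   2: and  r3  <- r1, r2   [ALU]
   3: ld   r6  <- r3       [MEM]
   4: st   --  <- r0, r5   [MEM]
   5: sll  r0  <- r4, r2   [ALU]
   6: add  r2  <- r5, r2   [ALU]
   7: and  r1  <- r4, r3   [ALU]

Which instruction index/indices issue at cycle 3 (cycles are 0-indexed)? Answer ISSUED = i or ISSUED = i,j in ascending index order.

#0 head=0: add.ALU+ld.MEM i0,i1 pair
#1 head=2: and.ALU i2 RAW r3
#2 head=3: ld.MEM i3 no-port MEM/MEM
#3 head=4: st.MEM+sll.ALU i4,i5 pair
#4 head=6: add.ALU+and.ALU i6,i7 pair

ISSUED = 4,5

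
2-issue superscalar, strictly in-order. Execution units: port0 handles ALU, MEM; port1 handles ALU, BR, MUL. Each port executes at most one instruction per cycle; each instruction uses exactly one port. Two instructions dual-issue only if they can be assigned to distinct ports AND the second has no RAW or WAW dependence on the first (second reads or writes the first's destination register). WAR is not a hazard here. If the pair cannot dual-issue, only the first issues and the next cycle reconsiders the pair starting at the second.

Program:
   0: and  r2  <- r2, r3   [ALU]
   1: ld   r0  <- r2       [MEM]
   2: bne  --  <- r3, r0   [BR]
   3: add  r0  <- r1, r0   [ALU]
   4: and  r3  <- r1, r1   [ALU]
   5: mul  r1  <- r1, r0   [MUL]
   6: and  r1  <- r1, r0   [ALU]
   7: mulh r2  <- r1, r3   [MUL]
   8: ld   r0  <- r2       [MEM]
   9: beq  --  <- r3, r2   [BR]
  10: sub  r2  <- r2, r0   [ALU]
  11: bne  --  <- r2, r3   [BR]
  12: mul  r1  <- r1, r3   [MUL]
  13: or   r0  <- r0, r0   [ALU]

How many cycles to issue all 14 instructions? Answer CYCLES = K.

[0] i0  and.ALU  -- RAW r2
[1] i1  ld.MEM  -- RAW r0
[2] i2+i3  bne.BR/add.ALU  -- pair
[3] i4+i5  and.ALU/mul.MUL  -- pair
[4] i6  and.ALU  -- RAW r1
[5] i7  mulh.MUL  -- RAW r2
[6] i8+i9  ld.MEM/beq.BR  -- pair
[7] i10  sub.ALU  -- RAW r2
[8] i11  bne.BR  -- no-port BR/MUL
[9] i12+i13  mul.MUL/or.ALU  -- pair

CYCLES = 10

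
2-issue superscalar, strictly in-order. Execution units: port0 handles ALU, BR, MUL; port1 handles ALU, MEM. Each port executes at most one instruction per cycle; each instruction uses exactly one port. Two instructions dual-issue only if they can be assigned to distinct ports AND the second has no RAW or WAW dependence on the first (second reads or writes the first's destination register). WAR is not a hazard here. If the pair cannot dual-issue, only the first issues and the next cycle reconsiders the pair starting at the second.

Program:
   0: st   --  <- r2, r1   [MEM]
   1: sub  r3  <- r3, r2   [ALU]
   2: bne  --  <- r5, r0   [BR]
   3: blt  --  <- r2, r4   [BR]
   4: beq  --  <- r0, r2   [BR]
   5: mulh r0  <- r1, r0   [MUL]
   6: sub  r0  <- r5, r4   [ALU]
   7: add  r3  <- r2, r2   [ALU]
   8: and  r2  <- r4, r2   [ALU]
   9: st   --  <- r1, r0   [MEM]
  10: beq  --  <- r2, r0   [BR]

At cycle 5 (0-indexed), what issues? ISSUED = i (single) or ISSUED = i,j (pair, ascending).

ISSUED = 6,7

c0: i0&i1 st;sub  dual
c1: i2 bne  no-port BR/BR
c2: i3 blt  no-port BR/BR
c3: i4 beq  no-port BR/MUL
c4: i5 mulh  WAW r0
c5: i6&i7 sub;add  dual
c6: i8&i9 and;st  dual
c7: i10 beq  tail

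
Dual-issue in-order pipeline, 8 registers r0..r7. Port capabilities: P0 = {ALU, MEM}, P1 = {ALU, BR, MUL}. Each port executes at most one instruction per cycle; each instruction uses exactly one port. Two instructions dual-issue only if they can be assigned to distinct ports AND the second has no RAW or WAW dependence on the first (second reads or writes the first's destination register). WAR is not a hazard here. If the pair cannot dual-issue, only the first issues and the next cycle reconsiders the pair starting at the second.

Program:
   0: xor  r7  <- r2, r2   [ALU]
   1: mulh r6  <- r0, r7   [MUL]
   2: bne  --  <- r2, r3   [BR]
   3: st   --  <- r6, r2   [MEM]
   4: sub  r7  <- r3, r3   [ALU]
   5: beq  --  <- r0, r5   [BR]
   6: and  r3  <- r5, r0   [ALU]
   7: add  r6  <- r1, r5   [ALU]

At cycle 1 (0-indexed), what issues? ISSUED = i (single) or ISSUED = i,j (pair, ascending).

ISSUED = 1

0. xor.ALU @i0  | RAW r7
1. mulh.MUL @i1  | no-port MUL/BR
2. bne.BR st.MEM @i2,i3  | dual
3. sub.ALU beq.BR @i4,i5  | dual
4. and.ALU add.ALU @i6,i7  | dual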